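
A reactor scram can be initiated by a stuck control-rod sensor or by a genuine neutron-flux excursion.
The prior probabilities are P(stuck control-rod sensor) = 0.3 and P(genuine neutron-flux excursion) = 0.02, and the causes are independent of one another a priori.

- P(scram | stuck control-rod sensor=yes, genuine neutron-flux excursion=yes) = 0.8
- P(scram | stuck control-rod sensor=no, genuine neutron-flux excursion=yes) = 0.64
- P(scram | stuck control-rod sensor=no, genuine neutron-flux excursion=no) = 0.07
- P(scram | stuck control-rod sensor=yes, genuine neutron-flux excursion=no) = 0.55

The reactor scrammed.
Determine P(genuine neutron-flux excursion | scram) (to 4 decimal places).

P(genuine neutron-flux excursion | scram) ≈ 0.0616

P(scram) = 0.07*0.7*0.98 + 0.64*0.7*0.02 + 0.55*0.3*0.98 + 0.8*0.3*0.02 = 0.048020 + 0.008960 + 0.161700 + 0.004800 = 0.223480
The genuine neutron-flux excursion-present share is 0.008960 + 0.004800 = 0.013760.
Hence the posterior is 0.013760/0.223480 ≈ 0.0616.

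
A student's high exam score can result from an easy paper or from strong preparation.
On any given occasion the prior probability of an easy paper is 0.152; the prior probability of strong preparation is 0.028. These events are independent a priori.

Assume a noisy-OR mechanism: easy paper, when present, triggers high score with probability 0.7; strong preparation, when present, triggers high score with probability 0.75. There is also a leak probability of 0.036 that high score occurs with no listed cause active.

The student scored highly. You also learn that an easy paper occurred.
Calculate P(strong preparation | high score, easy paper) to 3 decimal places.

Under noisy-OR, P(high score | causes) = 1 − (1−0.036)·∏(1−qᵢ) over the active causes.
By total probability over both values of strong preparation:
  P(high score | easy paper) = 0.7108·0.972 + 0.9277·0.028
        = 0.690898 + 0.025976 = 0.716874
The terms with strong preparation present sum to 0.025976, so
  P(strong preparation | high score, easy paper) = 0.025976 / 0.716874 ≈ 0.036

P(strong preparation | high score, easy paper) ≈ 0.036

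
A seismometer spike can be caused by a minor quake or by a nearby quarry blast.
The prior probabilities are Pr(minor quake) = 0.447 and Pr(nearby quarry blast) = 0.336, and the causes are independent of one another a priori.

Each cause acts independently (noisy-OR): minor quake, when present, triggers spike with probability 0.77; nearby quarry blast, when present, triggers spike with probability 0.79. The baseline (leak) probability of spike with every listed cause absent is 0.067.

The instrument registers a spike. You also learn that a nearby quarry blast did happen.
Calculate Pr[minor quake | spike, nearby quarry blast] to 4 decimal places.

Under noisy-OR, P(spike | causes) = 1 − (1−0.067)·∏(1−qᵢ) over the active causes.
P(spike | nearby quarry blast) = 0.80407×0.553 + 0.954936×0.447 = 0.444651 + 0.426856 = 0.871507
Of this, 0.426856 comes from 0.954936×0.447 (the minor quake=true cases).
P(minor quake | spike, nearby quarry blast) = 0.426856 / 0.871507 ≈ 0.4898

Pr[minor quake | spike, nearby quarry blast] ≈ 0.4898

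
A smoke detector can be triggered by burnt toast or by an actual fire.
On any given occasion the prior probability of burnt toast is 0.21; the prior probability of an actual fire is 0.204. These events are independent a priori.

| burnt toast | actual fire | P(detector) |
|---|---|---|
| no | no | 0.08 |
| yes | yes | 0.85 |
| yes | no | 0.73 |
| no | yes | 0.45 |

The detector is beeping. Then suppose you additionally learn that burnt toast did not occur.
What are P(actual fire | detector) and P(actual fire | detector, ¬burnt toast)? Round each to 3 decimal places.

P(actual fire | detector) ≈ 0.387; P(actual fire | detector, ¬burnt toast) ≈ 0.590

By total probability over the 4 (burnt toast, actual fire) configurations:
  P(detector) = 0.08·0.79·0.796 + 0.45·0.79·0.204 + 0.73·0.21·0.796 + 0.85·0.21·0.204
        = 0.050307 + 0.072522 + 0.122027 + 0.036414 = 0.281270
The terms with actual fire present sum to 0.108936, so
  P(actual fire | detector) = 0.108936 / 0.281270 ≈ 0.387

Now condition on the additional information:
Enumerate both values of actual fire and weight by the priors:
  P(detector | ¬burnt toast) = 0.08·0.796 + 0.45·0.204
        = 0.063680 + 0.091800 = 0.155480
Keeping only the actual fire-present terms gives 0.091800, so
  P(actual fire | detector, ¬burnt toast) = 0.091800 / 0.155480 ≈ 0.590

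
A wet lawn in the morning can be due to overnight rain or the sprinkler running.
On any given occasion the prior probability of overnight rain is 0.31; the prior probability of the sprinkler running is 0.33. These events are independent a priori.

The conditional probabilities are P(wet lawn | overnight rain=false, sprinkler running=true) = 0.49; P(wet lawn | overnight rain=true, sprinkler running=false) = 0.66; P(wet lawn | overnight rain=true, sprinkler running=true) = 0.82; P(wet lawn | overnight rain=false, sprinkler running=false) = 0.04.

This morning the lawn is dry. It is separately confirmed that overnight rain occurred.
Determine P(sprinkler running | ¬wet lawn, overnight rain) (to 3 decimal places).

For the numerator, keep only sprinkler running=true terms: 0.18*0.33 = 0.059400
Denominator P(¬wet lawn | overnight rain): 0.34*0.67 + 0.18*0.33 = 0.287200
Posterior = 0.059400 / 0.287200 ≈ 0.207

P(sprinkler running | ¬wet lawn, overnight rain) ≈ 0.207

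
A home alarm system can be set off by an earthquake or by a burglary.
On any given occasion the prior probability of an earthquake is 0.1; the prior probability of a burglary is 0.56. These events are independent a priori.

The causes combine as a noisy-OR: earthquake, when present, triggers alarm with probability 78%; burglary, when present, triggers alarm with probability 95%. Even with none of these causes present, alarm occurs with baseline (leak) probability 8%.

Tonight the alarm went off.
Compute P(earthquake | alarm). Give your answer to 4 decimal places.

P(earthquake | alarm) ≈ 0.1501

Under noisy-OR, P(alarm | causes) = 1 − (1−0.08)·∏(1−qᵢ) over the active causes.
Numerator (weight on configurations with earthquake): 0.035094 + 0.055433 = 0.090527
Denominator P(alarm): 0.08·0.9·0.44 + 0.954·0.9·0.56 + 0.7976·0.1·0.44 + 0.98988·0.1·0.56 = 0.603023
Posterior = 0.090527 / 0.603023 ≈ 0.1501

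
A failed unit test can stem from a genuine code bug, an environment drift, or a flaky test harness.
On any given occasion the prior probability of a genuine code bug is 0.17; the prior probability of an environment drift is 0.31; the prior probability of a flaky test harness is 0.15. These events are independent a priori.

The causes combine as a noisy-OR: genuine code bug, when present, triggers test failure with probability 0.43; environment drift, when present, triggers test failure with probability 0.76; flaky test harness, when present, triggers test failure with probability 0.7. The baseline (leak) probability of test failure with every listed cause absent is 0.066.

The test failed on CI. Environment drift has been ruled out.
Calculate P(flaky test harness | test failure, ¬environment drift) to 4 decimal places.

Under noisy-OR, P(test failure | causes) = 1 − (1−0.066)·∏(1−qᵢ) over the active causes.
Sum P(test failure|·) weighted by the priors over the 4 (genuine code bug, flaky test harness) configurations:
  P(test failure | ¬environment drift) = 0.066×0.83×0.85 + 0.7198×0.83×0.15 + 0.46762×0.17×0.85 + 0.840286×0.17×0.15
        = 0.046563 + 0.089615 + 0.067571 + 0.021427 = 0.225176
Configurations with flaky test harness contribute 0.111042, so
  P(flaky test harness | test failure, ¬environment drift) = 0.111042 / 0.225176 ≈ 0.4931

P(flaky test harness | test failure, ¬environment drift) ≈ 0.4931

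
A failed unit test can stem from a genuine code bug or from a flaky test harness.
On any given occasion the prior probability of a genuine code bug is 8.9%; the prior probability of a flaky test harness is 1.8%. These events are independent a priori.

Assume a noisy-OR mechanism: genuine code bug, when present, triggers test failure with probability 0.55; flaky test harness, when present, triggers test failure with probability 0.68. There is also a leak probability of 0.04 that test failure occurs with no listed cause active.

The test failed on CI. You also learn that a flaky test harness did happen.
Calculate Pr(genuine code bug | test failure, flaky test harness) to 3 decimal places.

Under noisy-OR, P(test failure | causes) = 1 − (1−0.04)·∏(1−qᵢ) over the active causes.
Numerator (weight on configurations with genuine code bug): 0.86176·0.089 = 0.076697
The normalizing constant is 0.6928·0.911 + 0.86176·0.089 = 0.707838
Posterior = 0.076697 / 0.707838 ≈ 0.108

Pr(genuine code bug | test failure, flaky test harness) ≈ 0.108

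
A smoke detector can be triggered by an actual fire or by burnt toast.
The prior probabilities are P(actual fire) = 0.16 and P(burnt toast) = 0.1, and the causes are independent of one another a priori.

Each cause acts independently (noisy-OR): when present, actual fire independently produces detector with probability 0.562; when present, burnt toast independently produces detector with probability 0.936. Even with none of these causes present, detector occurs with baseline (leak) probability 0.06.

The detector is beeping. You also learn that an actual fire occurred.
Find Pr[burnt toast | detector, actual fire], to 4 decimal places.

Under noisy-OR, P(detector | causes) = 1 − (1−0.06)·∏(1−qᵢ) over the active causes.
P(detector | actual fire) = 0.58828×0.9 + 0.97365×0.1 = 0.529452 + 0.097365 = 0.626817
Of this, 0.097365 comes from 0.97365×0.1 (the burnt toast=true cases).
Hence the posterior is 0.097365/0.626817 ≈ 0.1553.

Pr[burnt toast | detector, actual fire] ≈ 0.1553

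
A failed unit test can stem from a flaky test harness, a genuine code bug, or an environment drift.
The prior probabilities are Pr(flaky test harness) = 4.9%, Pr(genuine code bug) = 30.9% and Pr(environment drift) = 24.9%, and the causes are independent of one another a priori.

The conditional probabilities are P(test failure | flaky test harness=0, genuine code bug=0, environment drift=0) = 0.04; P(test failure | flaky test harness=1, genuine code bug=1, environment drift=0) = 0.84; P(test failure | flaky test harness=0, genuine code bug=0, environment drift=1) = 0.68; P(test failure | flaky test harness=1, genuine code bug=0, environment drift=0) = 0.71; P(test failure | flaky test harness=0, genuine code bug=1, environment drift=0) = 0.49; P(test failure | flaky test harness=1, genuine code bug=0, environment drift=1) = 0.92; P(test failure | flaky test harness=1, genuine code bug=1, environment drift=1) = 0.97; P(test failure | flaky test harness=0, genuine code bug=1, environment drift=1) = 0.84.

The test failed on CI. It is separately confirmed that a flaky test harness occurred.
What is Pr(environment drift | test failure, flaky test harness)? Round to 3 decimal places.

For the numerator, keep only environment drift=true terms: 0.158294 + 0.074633 = 0.232927
Denominator P(test failure | flaky test harness): 0.71·0.691·0.751 + 0.92·0.691·0.249 + 0.84·0.309·0.751 + 0.97·0.309·0.249 = 0.796305
Posterior = 0.232927 / 0.796305 ≈ 0.293

Pr(environment drift | test failure, flaky test harness) ≈ 0.293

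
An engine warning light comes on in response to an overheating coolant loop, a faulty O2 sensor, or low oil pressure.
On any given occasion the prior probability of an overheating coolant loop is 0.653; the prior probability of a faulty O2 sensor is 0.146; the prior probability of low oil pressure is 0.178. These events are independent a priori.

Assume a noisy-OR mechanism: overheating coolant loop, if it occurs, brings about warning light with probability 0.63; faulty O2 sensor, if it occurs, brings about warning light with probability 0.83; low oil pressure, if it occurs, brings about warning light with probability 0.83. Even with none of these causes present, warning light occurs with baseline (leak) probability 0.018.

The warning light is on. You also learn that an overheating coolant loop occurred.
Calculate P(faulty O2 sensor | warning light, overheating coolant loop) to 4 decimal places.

P(faulty O2 sensor | warning light, overheating coolant loop) ≈ 0.1900

Under noisy-OR, P(warning light | causes) = 1 − (1−0.018)·∏(1−qᵢ) over the active causes.
P(warning light | overheating coolant loop) = 0.63666·0.854·0.822 + 0.938232·0.854·0.178 + 0.938232·0.146·0.822 + 0.989499·0.146·0.178 = 0.446928 + 0.142623 + 0.112599 + 0.025715 = 0.727865
Of this, 0.138314 comes from 0.112599 + 0.025715 (the faulty O2 sensor=true cases).
P(faulty O2 sensor | warning light, overheating coolant loop) = 0.138314 / 0.727865 ≈ 0.1900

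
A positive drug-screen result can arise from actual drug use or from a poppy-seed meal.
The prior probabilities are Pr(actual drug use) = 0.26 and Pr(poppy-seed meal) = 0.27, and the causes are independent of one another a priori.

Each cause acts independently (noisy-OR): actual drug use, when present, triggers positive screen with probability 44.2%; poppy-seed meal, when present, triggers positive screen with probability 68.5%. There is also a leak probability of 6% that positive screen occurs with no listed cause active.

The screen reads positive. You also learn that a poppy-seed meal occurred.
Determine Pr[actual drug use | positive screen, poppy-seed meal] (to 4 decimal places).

Under noisy-OR, P(positive screen | causes) = 1 − (1−0.06)·∏(1−qᵢ) over the active causes.
P(positive screen | poppy-seed meal) = 0.7039×0.74 + 0.834776×0.26 = 0.520886 + 0.217042 = 0.737928
Restricting to configurations with actual drug use present: 0.834776×0.26 = 0.217042.
Hence the posterior is 0.217042/0.737928 ≈ 0.2941.

Pr[actual drug use | positive screen, poppy-seed meal] ≈ 0.2941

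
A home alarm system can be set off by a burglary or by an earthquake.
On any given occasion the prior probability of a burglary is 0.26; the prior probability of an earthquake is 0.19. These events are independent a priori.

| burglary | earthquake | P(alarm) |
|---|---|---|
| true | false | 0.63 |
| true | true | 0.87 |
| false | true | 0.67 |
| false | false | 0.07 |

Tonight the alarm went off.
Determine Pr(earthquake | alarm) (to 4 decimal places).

By total probability over the 4 (burglary, earthquake) configurations:
  P(alarm) = 0.07·0.74·0.81 + 0.67·0.74·0.19 + 0.63·0.26·0.81 + 0.87·0.26·0.19
        = 0.041958 + 0.094202 + 0.132678 + 0.042978 = 0.311816
Keeping only the earthquake-present terms gives 0.137180, so
  P(earthquake | alarm) = 0.137180 / 0.311816 ≈ 0.4399

Pr(earthquake | alarm) ≈ 0.4399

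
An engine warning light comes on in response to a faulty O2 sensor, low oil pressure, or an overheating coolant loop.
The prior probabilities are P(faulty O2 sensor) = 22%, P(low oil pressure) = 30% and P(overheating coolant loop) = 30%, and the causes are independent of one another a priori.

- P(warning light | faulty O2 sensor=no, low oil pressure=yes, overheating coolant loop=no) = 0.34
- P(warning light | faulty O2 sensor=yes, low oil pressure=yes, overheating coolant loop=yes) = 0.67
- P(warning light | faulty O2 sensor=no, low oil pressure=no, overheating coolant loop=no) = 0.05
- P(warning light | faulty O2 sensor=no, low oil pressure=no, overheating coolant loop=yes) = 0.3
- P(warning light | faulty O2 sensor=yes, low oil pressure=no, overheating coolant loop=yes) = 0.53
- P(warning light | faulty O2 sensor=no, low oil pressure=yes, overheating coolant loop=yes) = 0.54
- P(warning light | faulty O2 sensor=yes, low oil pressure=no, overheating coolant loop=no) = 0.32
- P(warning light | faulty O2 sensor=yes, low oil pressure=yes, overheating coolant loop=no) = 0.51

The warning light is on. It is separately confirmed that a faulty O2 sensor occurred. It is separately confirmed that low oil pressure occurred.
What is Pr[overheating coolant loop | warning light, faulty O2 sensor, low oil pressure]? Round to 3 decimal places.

Sum P(warning light|·) weighted by the priors over both values of overheating coolant loop:
  P(warning light | faulty O2 sensor, low oil pressure) = 0.51·0.7 + 0.67·0.3
        = 0.357000 + 0.201000 = 0.558000
The terms with overheating coolant loop present sum to 0.201000, so
  P(overheating coolant loop | warning light, faulty O2 sensor, low oil pressure) = 0.201000 / 0.558000 ≈ 0.360

Pr[overheating coolant loop | warning light, faulty O2 sensor, low oil pressure] ≈ 0.360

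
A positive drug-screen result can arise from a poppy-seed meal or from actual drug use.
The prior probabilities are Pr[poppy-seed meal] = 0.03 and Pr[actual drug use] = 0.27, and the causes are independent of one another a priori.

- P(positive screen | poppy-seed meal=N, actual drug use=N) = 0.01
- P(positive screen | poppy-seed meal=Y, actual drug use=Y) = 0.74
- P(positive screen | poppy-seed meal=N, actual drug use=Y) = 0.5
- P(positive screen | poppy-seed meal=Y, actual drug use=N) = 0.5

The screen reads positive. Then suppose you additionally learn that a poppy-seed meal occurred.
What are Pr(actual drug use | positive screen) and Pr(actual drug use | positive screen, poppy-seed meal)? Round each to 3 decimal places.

Pr(actual drug use | positive screen) ≈ 0.884; Pr(actual drug use | positive screen, poppy-seed meal) ≈ 0.354

P(positive screen) = 0.01×0.97×0.73 + 0.5×0.97×0.27 + 0.5×0.03×0.73 + 0.74×0.03×0.27 = 0.007081 + 0.130950 + 0.010950 + 0.005994 = 0.154975
Of this, 0.136944 comes from 0.130950 + 0.005994 (the actual drug use=true cases).
Hence the posterior is 0.136944/0.154975 ≈ 0.884.

Now condition on the additional information:
Enumerate both values of actual drug use and weight by the priors:
  P(positive screen | poppy-seed meal) = 0.5·0.73 + 0.74·0.27
        = 0.365000 + 0.199800 = 0.564800
Configurations with actual drug use contribute 0.199800, so
  P(actual drug use | positive screen, poppy-seed meal) = 0.199800 / 0.564800 ≈ 0.354
This is intercausal reasoning (explaining away): once poppy-seed meal accounts for the positive screen, actual drug use becomes less likely.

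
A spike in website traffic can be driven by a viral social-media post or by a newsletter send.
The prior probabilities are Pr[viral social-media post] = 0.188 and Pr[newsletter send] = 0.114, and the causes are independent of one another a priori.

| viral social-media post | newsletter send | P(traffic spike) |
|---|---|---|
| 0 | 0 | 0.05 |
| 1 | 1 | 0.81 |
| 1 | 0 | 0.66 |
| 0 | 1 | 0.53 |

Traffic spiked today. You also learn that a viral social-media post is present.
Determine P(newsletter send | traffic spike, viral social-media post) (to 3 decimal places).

P(newsletter send | traffic spike, viral social-media post) ≈ 0.136

P(traffic spike | viral social-media post) = 0.66·0.886 + 0.81·0.114 = 0.584760 + 0.092340 = 0.677100
Restricting to configurations with newsletter send present: 0.81·0.114 = 0.092340.
P(newsletter send | traffic spike, viral social-media post) = 0.092340 / 0.677100 ≈ 0.136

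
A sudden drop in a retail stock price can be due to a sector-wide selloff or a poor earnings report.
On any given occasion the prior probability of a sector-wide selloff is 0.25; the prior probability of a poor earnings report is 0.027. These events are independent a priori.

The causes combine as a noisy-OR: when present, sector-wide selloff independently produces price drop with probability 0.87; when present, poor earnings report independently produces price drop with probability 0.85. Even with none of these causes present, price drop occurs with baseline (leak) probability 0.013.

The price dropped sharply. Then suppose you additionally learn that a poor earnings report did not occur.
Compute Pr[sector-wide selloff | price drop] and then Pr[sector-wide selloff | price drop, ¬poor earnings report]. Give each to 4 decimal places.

Pr[sector-wide selloff | price drop] ≈ 0.8910; Pr[sector-wide selloff | price drop, ¬poor earnings report] ≈ 0.9572

Under noisy-OR, P(price drop | causes) = 1 − (1−0.013)·∏(1−qᵢ) over the active causes.
Enumerate the 4 (sector-wide selloff, poor earnings report) configurations and weight by the priors:
  P(price drop) = 0.013×0.75×0.973 + 0.85195×0.75×0.027 + 0.87169×0.25×0.973 + 0.980753×0.25×0.027
        = 0.009487 + 0.017252 + 0.212039 + 0.006620 = 0.245398
Configurations with sector-wide selloff contribute 0.218659, so
  P(sector-wide selloff | price drop) = 0.218659 / 0.245398 ≈ 0.8910

Now also conditioning on poor earnings report≠true:
For the numerator, keep only sector-wide selloff=true terms: 0.87169·0.25 = 0.217922
Denominator P(price drop | ¬poor earnings report): 0.013·0.75 + 0.87169·0.25 = 0.227672
P(sector-wide selloff | price drop, ¬poor earnings report) = 0.217922/0.227672 ≈ 0.9572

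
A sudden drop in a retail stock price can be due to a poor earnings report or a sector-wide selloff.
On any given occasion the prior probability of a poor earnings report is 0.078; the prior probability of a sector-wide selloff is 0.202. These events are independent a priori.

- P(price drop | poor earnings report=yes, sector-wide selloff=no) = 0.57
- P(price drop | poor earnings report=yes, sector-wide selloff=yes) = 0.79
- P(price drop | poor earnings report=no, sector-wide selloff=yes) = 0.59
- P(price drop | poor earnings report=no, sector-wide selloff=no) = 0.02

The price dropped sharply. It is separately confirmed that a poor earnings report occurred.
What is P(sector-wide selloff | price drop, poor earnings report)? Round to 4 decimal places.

P(sector-wide selloff | price drop, poor earnings report) ≈ 0.2597

For the numerator, keep only sector-wide selloff=true terms: 0.79×0.202 = 0.159580
Denominator P(price drop | poor earnings report): 0.57×0.798 + 0.79×0.202 = 0.614440
Posterior = 0.159580 / 0.614440 ≈ 0.2597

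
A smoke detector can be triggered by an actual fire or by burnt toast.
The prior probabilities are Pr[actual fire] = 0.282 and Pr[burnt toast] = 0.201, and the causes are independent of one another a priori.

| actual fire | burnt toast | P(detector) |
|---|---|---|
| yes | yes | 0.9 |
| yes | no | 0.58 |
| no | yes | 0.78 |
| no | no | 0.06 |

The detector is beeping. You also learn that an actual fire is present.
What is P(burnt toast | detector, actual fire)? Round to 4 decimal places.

Weight on burnt toast=true, given the evidence: 0.9×0.201 = 0.180900
Denominator P(detector | actual fire): 0.58×0.799 + 0.9×0.201 = 0.644320
Posterior = 0.180900 / 0.644320 ≈ 0.2808

P(burnt toast | detector, actual fire) ≈ 0.2808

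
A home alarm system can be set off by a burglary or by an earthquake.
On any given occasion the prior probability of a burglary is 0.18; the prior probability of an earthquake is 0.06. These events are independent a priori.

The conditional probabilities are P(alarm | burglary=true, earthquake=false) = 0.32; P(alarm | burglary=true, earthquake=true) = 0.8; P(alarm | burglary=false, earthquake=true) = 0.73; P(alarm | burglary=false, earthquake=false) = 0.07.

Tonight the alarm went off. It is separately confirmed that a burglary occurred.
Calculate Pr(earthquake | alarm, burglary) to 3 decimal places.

For the numerator, keep only earthquake=true terms: 0.8×0.06 = 0.048000
Normalizer over all consistent configurations: 0.32×0.94 + 0.8×0.06 = 0.348800
Posterior = 0.048000 / 0.348800 ≈ 0.138

Pr(earthquake | alarm, burglary) ≈ 0.138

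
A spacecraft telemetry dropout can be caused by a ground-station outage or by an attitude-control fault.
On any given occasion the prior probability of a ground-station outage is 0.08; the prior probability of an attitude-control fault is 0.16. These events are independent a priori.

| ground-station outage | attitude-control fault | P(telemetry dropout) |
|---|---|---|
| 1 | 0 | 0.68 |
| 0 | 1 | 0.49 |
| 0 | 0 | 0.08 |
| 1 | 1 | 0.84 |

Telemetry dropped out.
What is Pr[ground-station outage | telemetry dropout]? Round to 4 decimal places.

Enumerate the 4 (ground-station outage, attitude-control fault) configurations and weight by the priors:
  P(telemetry dropout) = 0.08*0.92*0.84 + 0.49*0.92*0.16 + 0.68*0.08*0.84 + 0.84*0.08*0.16
        = 0.061824 + 0.072128 + 0.045696 + 0.010752 = 0.190400
The terms with ground-station outage present sum to 0.056448, so
  P(ground-station outage | telemetry dropout) = 0.056448 / 0.190400 ≈ 0.2965

Pr[ground-station outage | telemetry dropout] ≈ 0.2965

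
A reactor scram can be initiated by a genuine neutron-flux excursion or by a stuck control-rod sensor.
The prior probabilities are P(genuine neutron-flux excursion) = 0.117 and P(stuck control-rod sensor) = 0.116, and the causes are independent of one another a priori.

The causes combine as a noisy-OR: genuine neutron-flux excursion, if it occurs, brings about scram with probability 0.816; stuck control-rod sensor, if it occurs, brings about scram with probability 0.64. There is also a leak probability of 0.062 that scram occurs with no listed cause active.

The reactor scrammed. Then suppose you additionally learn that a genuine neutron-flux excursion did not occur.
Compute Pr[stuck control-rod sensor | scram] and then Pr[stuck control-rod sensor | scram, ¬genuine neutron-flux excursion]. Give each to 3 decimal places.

Pr[stuck control-rod sensor | scram] ≈ 0.376; Pr[stuck control-rod sensor | scram, ¬genuine neutron-flux excursion] ≈ 0.584

Under noisy-OR, P(scram | causes) = 1 − (1−0.062)·∏(1−qᵢ) over the active causes.
Enumerate the 4 (genuine neutron-flux excursion, stuck control-rod sensor) configurations and weight by the priors:
  P(scram) = 0.062*0.883*0.884 + 0.66232*0.883*0.116 + 0.827408*0.117*0.884 + 0.937867*0.117*0.116
        = 0.048395 + 0.067840 + 0.085577 + 0.012729 = 0.214541
The terms with stuck control-rod sensor present sum to 0.080569, so
  P(stuck control-rod sensor | scram) = 0.080569 / 0.214541 ≈ 0.376

Now condition on the additional information:
Weight on stuck control-rod sensor=true, given the evidence: 0.66232·0.116 = 0.076829
Normalizer over all consistent configurations: 0.062·0.884 + 0.66232·0.116 = 0.131637
Posterior = 0.076829 / 0.131637 ≈ 0.584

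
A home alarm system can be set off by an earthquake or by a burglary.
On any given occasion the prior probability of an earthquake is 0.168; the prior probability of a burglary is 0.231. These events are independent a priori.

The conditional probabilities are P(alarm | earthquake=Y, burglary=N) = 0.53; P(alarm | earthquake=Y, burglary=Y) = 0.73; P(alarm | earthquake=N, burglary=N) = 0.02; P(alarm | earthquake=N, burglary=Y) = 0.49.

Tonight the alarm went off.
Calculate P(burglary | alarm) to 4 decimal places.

Sum P(alarm|·) weighted by the priors over the 4 (earthquake, burglary) configurations:
  P(alarm) = 0.02*0.832*0.769 + 0.49*0.832*0.231 + 0.53*0.168*0.769 + 0.73*0.168*0.231
        = 0.012796 + 0.094174 + 0.068472 + 0.028330 = 0.203772
Keeping only the burglary-present terms gives 0.122504, so
  P(burglary | alarm) = 0.122504 / 0.203772 ≈ 0.6012

P(burglary | alarm) ≈ 0.6012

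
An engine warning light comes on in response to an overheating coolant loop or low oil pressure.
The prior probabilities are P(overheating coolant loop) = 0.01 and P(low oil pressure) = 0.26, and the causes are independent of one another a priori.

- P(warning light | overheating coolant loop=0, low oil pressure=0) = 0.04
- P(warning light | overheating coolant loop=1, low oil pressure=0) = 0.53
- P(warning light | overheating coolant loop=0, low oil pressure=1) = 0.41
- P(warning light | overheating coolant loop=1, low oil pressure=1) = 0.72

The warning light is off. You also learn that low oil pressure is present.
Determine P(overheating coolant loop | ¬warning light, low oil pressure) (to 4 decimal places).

P(overheating coolant loop | ¬warning light, low oil pressure) ≈ 0.0048

Numerator (weight on configurations with overheating coolant loop): 0.28·0.01 = 0.002800
The normalizing constant is 0.59·0.99 + 0.28·0.01 = 0.586900
P(overheating coolant loop | ¬warning light, low oil pressure) = 0.002800/0.586900 ≈ 0.0048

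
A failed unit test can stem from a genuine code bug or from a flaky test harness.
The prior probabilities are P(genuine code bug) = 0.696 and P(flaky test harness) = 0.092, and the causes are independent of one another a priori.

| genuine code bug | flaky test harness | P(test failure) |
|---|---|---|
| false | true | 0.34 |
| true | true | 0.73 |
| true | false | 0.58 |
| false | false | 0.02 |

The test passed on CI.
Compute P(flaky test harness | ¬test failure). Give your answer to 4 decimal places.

P(flaky test harness | ¬test failure) ≈ 0.0625

Sum P(¬test failure|·) weighted by the priors over the 4 (genuine code bug, flaky test harness) configurations:
  P(¬test failure) = 0.98·0.304·0.908 + 0.66·0.304·0.092 + 0.42·0.696·0.908 + 0.27·0.696·0.092
        = 0.270511 + 0.018459 + 0.265427 + 0.017289 = 0.571686
Configurations with flaky test harness contribute 0.035748, so
  P(flaky test harness | ¬test failure) = 0.035748 / 0.571686 ≈ 0.0625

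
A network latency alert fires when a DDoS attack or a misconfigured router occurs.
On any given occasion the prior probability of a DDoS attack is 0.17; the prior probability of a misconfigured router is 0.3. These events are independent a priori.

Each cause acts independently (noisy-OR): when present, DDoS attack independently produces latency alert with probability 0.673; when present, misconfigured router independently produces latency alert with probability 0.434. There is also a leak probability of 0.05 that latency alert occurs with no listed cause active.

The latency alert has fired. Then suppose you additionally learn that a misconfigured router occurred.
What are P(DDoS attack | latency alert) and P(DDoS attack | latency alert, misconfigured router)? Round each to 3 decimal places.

Under noisy-OR, P(latency alert | causes) = 1 − (1−0.05)·∏(1−qᵢ) over the active causes.
By total probability over the 4 (DDoS attack, misconfigured router) configurations:
  P(latency alert) = 0.05×0.83×0.7 + 0.4623×0.83×0.3 + 0.68935×0.17×0.7 + 0.824172×0.17×0.3
        = 0.029050 + 0.115113 + 0.082033 + 0.042033 = 0.268229
Configurations with DDoS attack contribute 0.124066, so
  P(DDoS attack | latency alert) = 0.124066 / 0.268229 ≈ 0.463

With the extra evidence:
For the numerator, keep only DDoS attack=true terms: 0.824172*0.17 = 0.140109
Denominator P(latency alert | misconfigured router): 0.4623*0.83 + 0.824172*0.17 = 0.523818
P(DDoS attack | latency alert, misconfigured router) = 0.140109/0.523818 ≈ 0.267

P(DDoS attack | latency alert) ≈ 0.463; P(DDoS attack | latency alert, misconfigured router) ≈ 0.267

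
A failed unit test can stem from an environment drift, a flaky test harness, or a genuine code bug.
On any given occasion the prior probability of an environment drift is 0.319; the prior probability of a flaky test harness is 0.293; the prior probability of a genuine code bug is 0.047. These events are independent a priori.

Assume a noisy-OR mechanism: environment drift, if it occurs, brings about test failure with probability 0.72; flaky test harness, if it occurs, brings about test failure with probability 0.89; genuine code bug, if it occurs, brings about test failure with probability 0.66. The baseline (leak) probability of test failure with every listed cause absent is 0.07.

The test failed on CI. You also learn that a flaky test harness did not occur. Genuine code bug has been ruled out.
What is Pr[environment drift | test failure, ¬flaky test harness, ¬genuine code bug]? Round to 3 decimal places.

Pr[environment drift | test failure, ¬flaky test harness, ¬genuine code bug] ≈ 0.832

Under noisy-OR, P(test failure | causes) = 1 − (1−0.07)·∏(1−qᵢ) over the active causes.
P(test failure | ¬flaky test harness, ¬genuine code bug) = 0.07*0.681 + 0.7396*0.319 = 0.047670 + 0.235932 = 0.283602
Of this, 0.235932 comes from 0.7396*0.319 (the environment drift=true cases).
P(environment drift | test failure, ¬flaky test harness, ¬genuine code bug) = 0.235932 / 0.283602 ≈ 0.832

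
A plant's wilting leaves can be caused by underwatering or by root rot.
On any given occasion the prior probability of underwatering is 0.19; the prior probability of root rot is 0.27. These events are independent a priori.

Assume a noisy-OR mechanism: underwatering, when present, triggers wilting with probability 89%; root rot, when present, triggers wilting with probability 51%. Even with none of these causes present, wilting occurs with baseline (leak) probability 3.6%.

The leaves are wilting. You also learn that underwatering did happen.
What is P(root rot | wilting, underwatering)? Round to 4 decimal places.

P(root rot | wilting, underwatering) ≈ 0.2817

Under noisy-OR, P(wilting | causes) = 1 − (1−0.036)·∏(1−qᵢ) over the active causes.
P(wilting | underwatering) = 0.89396×0.73 + 0.94804×0.27 = 0.652591 + 0.255971 = 0.908562
The root rot-present share is 0.94804×0.27 = 0.255971.
Hence the posterior is 0.255971/0.908562 ≈ 0.2817.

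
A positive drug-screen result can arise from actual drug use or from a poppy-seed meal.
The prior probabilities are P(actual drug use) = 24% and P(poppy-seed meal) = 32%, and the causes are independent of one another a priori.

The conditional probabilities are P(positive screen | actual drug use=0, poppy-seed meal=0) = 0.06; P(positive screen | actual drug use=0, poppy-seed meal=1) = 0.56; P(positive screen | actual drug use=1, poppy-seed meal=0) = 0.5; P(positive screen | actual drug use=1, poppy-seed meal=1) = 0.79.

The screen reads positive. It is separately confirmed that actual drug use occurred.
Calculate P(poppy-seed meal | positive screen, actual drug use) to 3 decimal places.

P(positive screen | actual drug use) = 0.5×0.68 + 0.79×0.32 = 0.340000 + 0.252800 = 0.592800
The poppy-seed meal-present share is 0.79×0.32 = 0.252800.
P(poppy-seed meal | positive screen, actual drug use) = 0.252800 / 0.592800 ≈ 0.426

P(poppy-seed meal | positive screen, actual drug use) ≈ 0.426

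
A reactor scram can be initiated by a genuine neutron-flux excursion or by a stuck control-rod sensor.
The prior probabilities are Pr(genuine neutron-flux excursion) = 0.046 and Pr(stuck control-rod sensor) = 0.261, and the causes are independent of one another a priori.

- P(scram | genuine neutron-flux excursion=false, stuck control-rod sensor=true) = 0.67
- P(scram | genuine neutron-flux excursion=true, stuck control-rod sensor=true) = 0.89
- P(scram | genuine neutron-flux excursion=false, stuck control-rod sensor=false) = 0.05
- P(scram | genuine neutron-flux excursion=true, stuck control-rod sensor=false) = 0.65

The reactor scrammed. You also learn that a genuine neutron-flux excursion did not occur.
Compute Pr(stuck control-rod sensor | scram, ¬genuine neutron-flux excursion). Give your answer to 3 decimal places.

By total probability over both values of stuck control-rod sensor:
  P(scram | ¬genuine neutron-flux excursion) = 0.05×0.739 + 0.67×0.261
        = 0.036950 + 0.174870 = 0.211820
The terms with stuck control-rod sensor present sum to 0.174870, so
  P(stuck control-rod sensor | scram, ¬genuine neutron-flux excursion) = 0.174870 / 0.211820 ≈ 0.826

Pr(stuck control-rod sensor | scram, ¬genuine neutron-flux excursion) ≈ 0.826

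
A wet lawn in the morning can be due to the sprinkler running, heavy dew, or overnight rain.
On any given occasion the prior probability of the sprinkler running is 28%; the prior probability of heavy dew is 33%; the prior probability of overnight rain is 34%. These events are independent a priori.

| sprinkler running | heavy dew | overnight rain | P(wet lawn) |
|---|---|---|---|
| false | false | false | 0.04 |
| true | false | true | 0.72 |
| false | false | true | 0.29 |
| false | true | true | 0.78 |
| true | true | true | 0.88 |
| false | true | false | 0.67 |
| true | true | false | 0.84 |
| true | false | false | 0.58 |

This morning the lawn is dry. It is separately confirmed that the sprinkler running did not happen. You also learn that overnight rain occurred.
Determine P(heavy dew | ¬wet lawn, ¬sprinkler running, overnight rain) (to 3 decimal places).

For the numerator, keep only heavy dew=true terms: 0.22·0.33 = 0.072600
Normalizer over all consistent configurations: 0.71·0.67 + 0.22·0.33 = 0.548300
P(heavy dew | ¬wet lawn, ¬sprinkler running, overnight rain) = 0.072600/0.548300 ≈ 0.132

P(heavy dew | ¬wet lawn, ¬sprinkler running, overnight rain) ≈ 0.132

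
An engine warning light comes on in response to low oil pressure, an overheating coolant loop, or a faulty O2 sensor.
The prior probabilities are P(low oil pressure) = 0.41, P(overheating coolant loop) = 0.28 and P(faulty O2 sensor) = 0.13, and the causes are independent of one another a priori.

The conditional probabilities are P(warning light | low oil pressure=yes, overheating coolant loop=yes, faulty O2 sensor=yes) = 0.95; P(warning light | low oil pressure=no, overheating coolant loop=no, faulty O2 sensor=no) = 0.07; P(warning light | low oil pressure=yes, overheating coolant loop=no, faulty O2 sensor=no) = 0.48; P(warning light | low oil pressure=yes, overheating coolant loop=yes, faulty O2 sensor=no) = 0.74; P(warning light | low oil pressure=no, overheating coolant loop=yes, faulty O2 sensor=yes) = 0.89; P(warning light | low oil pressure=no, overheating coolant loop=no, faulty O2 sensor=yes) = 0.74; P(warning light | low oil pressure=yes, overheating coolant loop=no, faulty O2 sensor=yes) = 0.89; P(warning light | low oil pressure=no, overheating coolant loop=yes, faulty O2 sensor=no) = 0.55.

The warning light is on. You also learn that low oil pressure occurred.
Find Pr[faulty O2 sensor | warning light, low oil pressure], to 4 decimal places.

P(warning light | low oil pressure) = 0.48×0.72×0.87 + 0.89×0.72×0.13 + 0.74×0.28×0.87 + 0.95×0.28×0.13 = 0.300672 + 0.083304 + 0.180264 + 0.034580 = 0.598820
The faulty O2 sensor-present share is 0.083304 + 0.034580 = 0.117884.
P(faulty O2 sensor | warning light, low oil pressure) = 0.117884 / 0.598820 ≈ 0.1969

Pr[faulty O2 sensor | warning light, low oil pressure] ≈ 0.1969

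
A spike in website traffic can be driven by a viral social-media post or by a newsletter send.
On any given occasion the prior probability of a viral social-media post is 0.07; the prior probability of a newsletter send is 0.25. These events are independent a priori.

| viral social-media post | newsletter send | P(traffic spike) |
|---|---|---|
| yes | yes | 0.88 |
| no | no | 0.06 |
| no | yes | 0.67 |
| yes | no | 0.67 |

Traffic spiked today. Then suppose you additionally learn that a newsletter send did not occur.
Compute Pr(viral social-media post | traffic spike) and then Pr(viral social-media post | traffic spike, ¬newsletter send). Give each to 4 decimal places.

P(traffic spike) = 0.06×0.93×0.75 + 0.67×0.93×0.25 + 0.67×0.07×0.75 + 0.88×0.07×0.25 = 0.041850 + 0.155775 + 0.035175 + 0.015400 = 0.248200
Of this, 0.050575 comes from 0.035175 + 0.015400 (the viral social-media post=true cases).
P(viral social-media post | traffic spike) = 0.050575 / 0.248200 ≈ 0.2038

Now condition on the additional information:
Weight on viral social-media post=true, given the evidence: 0.67×0.07 = 0.046900
Normalizer over all consistent configurations: 0.06×0.93 + 0.67×0.07 = 0.102700
Posterior = 0.046900 / 0.102700 ≈ 0.4567
With newsletter send excluded, viral social-media post must carry more of the explanatory weight for the traffic spike.

Pr(viral social-media post | traffic spike) ≈ 0.2038; Pr(viral social-media post | traffic spike, ¬newsletter send) ≈ 0.4567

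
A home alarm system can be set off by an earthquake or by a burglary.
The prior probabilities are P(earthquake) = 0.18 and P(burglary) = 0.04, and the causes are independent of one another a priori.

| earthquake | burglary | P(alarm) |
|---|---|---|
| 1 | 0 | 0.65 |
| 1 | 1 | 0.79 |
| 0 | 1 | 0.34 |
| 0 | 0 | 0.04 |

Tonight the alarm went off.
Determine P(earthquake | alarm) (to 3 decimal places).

Sum P(alarm|·) weighted by the priors over the 4 (earthquake, burglary) configurations:
  P(alarm) = 0.04*0.82*0.96 + 0.34*0.82*0.04 + 0.65*0.18*0.96 + 0.79*0.18*0.04
        = 0.031488 + 0.011152 + 0.112320 + 0.005688 = 0.160648
Keeping only the earthquake-present terms gives 0.118008, so
  P(earthquake | alarm) = 0.118008 / 0.160648 ≈ 0.735

P(earthquake | alarm) ≈ 0.735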